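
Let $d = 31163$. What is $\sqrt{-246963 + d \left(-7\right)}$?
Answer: $4 i \sqrt{29069} \approx 681.99 i$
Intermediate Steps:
$\sqrt{-246963 + d \left(-7\right)} = \sqrt{-246963 + 31163 \left(-7\right)} = \sqrt{-246963 - 218141} = \sqrt{-465104} = 4 i \sqrt{29069}$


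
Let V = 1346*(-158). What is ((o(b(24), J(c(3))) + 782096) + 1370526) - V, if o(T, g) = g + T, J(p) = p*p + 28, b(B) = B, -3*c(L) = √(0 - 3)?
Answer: 7096025/3 ≈ 2.3653e+6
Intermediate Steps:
c(L) = -I*√3/3 (c(L) = -√(0 - 3)/3 = -I*√3/3)
J(p) = 28 + p² (J(p) = p² + 28 = 28 + p²)
o(T, g) = T + g
V = -212668
((o(b(24), J(c(3))) + 782096) + 1370526) - V = (((24 + (28 + (-I*√3/3)²)) + 782096) + 1370526) - 1*(-212668) = (((24 + (28 - ⅓)) + 782096) + 1370526) + 212668 = (((24 + 83/3) + 782096) + 1370526) + 212668 = ((155/3 + 782096) + 1370526) + 212668 = (2346443/3 + 1370526) + 212668 = 6458021/3 + 212668 = 7096025/3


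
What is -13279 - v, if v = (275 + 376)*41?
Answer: -39970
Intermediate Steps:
v = 26691 (v = 651*41 = 26691)
-13279 - v = -13279 - 1*26691 = -13279 - 26691 = -39970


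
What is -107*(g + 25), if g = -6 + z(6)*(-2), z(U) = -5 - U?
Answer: -4387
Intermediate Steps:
g = 16 (g = -6 + (-5 - 1*6)*(-2) = -6 + (-5 - 6)*(-2) = -6 - 11*(-2) = -6 + 22 = 16)
-107*(g + 25) = -107*(16 + 25) = -107*41 = -4387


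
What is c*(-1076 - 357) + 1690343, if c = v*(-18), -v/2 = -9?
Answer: 2154635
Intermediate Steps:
v = 18 (v = -2*(-9) = 18)
c = -324 (c = 18*(-18) = -324)
c*(-1076 - 357) + 1690343 = -324*(-1076 - 357) + 1690343 = -324*(-1433) + 1690343 = 464292 + 1690343 = 2154635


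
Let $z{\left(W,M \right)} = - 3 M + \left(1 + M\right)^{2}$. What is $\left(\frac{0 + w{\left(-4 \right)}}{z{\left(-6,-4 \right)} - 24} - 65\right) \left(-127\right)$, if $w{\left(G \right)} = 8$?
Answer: $\frac{25781}{3} \approx 8593.7$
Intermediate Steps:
$z{\left(W,M \right)} = \left(1 + M\right)^{2} - 3 M$
$\left(\frac{0 + w{\left(-4 \right)}}{z{\left(-6,-4 \right)} - 24} - 65\right) \left(-127\right) = \left(\frac{0 + 8}{\left(1 + \left(-4\right)^{2} - -4\right) - 24} - 65\right) \left(-127\right) = \left(\frac{8}{\left(1 + 16 + 4\right) - 24} - 65\right) \left(-127\right) = \left(\frac{8}{21 - 24} - 65\right) \left(-127\right) = \left(\frac{8}{-3} - 65\right) \left(-127\right) = \left(8 \left(- \frac{1}{3}\right) - 65\right) \left(-127\right) = \left(- \frac{8}{3} - 65\right) \left(-127\right) = \left(- \frac{203}{3}\right) \left(-127\right) = \frac{25781}{3}$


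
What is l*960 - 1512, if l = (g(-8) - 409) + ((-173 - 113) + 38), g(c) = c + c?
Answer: -647592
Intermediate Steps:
g(c) = 2*c
l = -673 (l = (2*(-8) - 409) + ((-173 - 113) + 38) = (-16 - 409) + (-286 + 38) = -425 - 248 = -673)
l*960 - 1512 = -673*960 - 1512 = -646080 - 1512 = -647592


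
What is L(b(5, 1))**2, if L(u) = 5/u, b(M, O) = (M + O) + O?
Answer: 25/49 ≈ 0.51020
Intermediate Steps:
b(M, O) = M + 2*O
L(b(5, 1))**2 = (5/(5 + 2*1))**2 = (5/(5 + 2))**2 = (5/7)**2 = 25/49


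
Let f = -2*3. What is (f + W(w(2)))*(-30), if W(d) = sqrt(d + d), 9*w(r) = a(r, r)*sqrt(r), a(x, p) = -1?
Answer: 180 - 10*I*2**(3/4) ≈ 180.0 - 16.818*I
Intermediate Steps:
w(r) = -sqrt(r)/9 (w(r) = (-sqrt(r))/9 = -sqrt(r)/9)
f = -6
W(d) = sqrt(2)*sqrt(d) (W(d) = sqrt(2*d) = sqrt(2)*sqrt(d))
(f + W(w(2)))*(-30) = (-6 + sqrt(2)*sqrt(-sqrt(2)/9))*(-30) = (-6 + sqrt(2)*(I*2**(1/4)/3))*(-30) = (-6 + I*2**(3/4)/3)*(-30) = 180 - 10*I*2**(3/4)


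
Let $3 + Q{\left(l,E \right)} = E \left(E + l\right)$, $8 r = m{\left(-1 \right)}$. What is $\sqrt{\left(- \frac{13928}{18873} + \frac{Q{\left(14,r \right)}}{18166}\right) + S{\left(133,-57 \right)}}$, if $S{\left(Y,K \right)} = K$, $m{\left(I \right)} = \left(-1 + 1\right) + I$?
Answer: $\frac{i \sqrt{5362397969106624490}}{304752816} \approx 7.5986 i$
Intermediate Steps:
$m{\left(I \right)} = I$ ($m{\left(I \right)} = 0 + I = I$)
$r = - \frac{1}{8}$ ($r = \frac{1}{8} \left(-1\right) = - \frac{1}{8} \approx -0.125$)
$Q{\left(l,E \right)} = -3 + E \left(E + l\right)$
$\sqrt{\left(- \frac{13928}{18873} + \frac{Q{\left(14,r \right)}}{18166}\right) + S{\left(133,-57 \right)}} = \sqrt{\left(- \frac{13928}{18873} + \frac{-3 + \left(- \frac{1}{8}\right)^{2} - \frac{7}{4}}{18166}\right) - 57} = \sqrt{\left(\left(-13928\right) \frac{1}{18873} + \left(-3 + \frac{1}{64} - \frac{7}{4}\right) \frac{1}{18166}\right) - 57} = \sqrt{\left(- \frac{13928}{18873} - \frac{303}{1162624}\right) - 57} = \sqrt{- \frac{16198745591}{21942202752} - 57} = \sqrt{- \frac{1266904302455}{21942202752}} = \frac{i \sqrt{5362397969106624490}}{304752816}$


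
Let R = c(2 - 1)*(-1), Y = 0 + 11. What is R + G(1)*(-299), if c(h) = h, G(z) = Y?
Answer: -3290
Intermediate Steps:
Y = 11
G(z) = 11
R = -1 (R = (2 - 1)*(-1) = 1*(-1) = -1)
R + G(1)*(-299) = -1 + 11*(-299) = -1 - 3289 = -3290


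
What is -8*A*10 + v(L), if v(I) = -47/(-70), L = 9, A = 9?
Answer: -50353/70 ≈ -719.33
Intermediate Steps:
v(I) = 47/70 (v(I) = -47*(-1/70) = 47/70)
-8*A*10 + v(L) = -8*9*10 + 47/70 = -72*10 + 47/70 = -720 + 47/70 = -50353/70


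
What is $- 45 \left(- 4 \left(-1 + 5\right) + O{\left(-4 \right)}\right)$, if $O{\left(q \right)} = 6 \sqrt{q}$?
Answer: $720 - 540 i \approx 720.0 - 540.0 i$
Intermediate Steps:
$- 45 \left(- 4 \left(-1 + 5\right) + O{\left(-4 \right)}\right) = - 45 \left(- 4 \left(-1 + 5\right) + 6 \sqrt{-4}\right) = - 45 \left(\left(-4\right) 4 + 6 \cdot 2 i\right) = - 45 \left(-16 + 12 i\right) = 720 - 540 i$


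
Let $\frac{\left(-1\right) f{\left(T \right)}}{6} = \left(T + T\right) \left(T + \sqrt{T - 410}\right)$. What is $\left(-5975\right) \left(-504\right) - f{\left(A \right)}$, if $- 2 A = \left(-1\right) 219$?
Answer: $3155283 + 657 i \sqrt{1202} \approx 3.1553 \cdot 10^{6} + 22778.0 i$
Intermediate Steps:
$A = \frac{219}{2}$ ($A = - \frac{\left(-1\right) 219}{2} = \left(- \frac{1}{2}\right) \left(-219\right) = \frac{219}{2} \approx 109.5$)
$f{\left(T \right)} = - 12 T \left(T + \sqrt{-410 + T}\right)$ ($f{\left(T \right)} = - 6 \left(T + T\right) \left(T + \sqrt{T - 410}\right) = - 6 \cdot 2 T \left(T + \sqrt{-410 + T}\right) = - 12 T \left(T + \sqrt{-410 + T}\right)$)
$\left(-5975\right) \left(-504\right) - f{\left(A \right)} = \left(-5975\right) \left(-504\right) - \left(-12\right) \frac{219}{2} \left(\frac{219}{2} + \sqrt{-410 + \frac{219}{2}}\right) = 3011400 - \left(-12\right) \frac{219}{2} \left(\frac{219}{2} + \sqrt{- \frac{601}{2}}\right) = 3011400 - \left(-12\right) \frac{219}{2} \left(\frac{219}{2} + \frac{i \sqrt{1202}}{2}\right) = 3011400 - \left(-143883 - 657 i \sqrt{1202}\right) = 3011400 + \left(143883 + 657 i \sqrt{1202}\right) = 3155283 + 657 i \sqrt{1202}$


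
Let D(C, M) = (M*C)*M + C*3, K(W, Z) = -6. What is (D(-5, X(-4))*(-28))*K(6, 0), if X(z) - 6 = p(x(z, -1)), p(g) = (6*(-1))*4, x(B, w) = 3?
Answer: -274680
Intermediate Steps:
p(g) = -24 (p(g) = -6*4 = -24)
X(z) = -18 (X(z) = 6 - 24 = -18)
D(C, M) = 3*C + C*M² (D(C, M) = (C*M)*M + 3*C = C*M² + 3*C = 3*C + C*M²)
(D(-5, X(-4))*(-28))*K(6, 0) = (-5*(3 + (-18)²)*(-28))*(-6) = (-5*(3 + 324)*(-28))*(-6) = (-5*327*(-28))*(-6) = -1635*(-28)*(-6) = 45780*(-6) = -274680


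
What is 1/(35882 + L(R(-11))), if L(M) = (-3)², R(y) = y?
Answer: 1/35891 ≈ 2.7862e-5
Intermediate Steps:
L(M) = 9
1/(35882 + L(R(-11))) = 1/(35882 + 9) = 1/35891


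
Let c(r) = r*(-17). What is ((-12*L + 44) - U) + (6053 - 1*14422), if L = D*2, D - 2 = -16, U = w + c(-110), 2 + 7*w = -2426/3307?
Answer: -228216951/23149 ≈ -9858.6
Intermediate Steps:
w = -9040/23149 (w = -2/7 + (-2426/3307)/7 = -2/7 + (-2426*1/3307)/7 = -2/7 + (⅐)*(-2426/3307) = -2/7 - 2426/23149 = -9040/23149 ≈ -0.39051)
c(r) = -17*r
U = 43279590/23149 (U = -9040/23149 - 17*(-110) = -9040/23149 + 1870 = 43279590/23149 ≈ 1869.6)
D = -14 (D = 2 - 16 = -14)
L = -28 (L = -14*2 = -28)
((-12*L + 44) - U) + (6053 - 1*14422) = ((-12*(-28) + 44) - 1*43279590/23149) + (6053 - 1*14422) = ((336 + 44) - 43279590/23149) + (6053 - 14422) = (380 - 43279590/23149) - 8369 = -34482970/23149 - 8369 = -228216951/23149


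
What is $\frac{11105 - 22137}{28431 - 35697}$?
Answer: $\frac{788}{519} \approx 1.5183$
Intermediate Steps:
$\frac{11105 - 22137}{28431 - 35697} = - \frac{11032}{-7266} = \left(-11032\right) \left(- \frac{1}{7266}\right) = \frac{788}{519}$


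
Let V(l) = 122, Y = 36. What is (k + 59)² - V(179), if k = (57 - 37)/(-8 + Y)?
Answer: 168746/49 ≈ 3443.8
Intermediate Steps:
k = 5/7 (k = (57 - 37)/(-8 + 36) = 20/28 = 20*(1/28) = 5/7 ≈ 0.71429)
(k + 59)² - V(179) = (5/7 + 59)² - 1*122 = (418/7)² - 122 = 174724/49 - 122 = 168746/49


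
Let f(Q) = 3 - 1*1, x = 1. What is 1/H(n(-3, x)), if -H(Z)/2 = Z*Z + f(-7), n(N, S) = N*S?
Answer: -1/22 ≈ -0.045455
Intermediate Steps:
f(Q) = 2 (f(Q) = 3 - 1 = 2)
H(Z) = -4 - 2*Z² (H(Z) = -2*(Z*Z + 2) = -2*(Z² + 2) = -2*(2 + Z²) = -4 - 2*Z²)
1/H(n(-3, x)) = 1/(-4 - 2*(-3*1)²) = 1/(-4 - 2*(-3)²) = 1/(-4 - 2*9) = 1/(-4 - 18) = 1/(-22) = -1/22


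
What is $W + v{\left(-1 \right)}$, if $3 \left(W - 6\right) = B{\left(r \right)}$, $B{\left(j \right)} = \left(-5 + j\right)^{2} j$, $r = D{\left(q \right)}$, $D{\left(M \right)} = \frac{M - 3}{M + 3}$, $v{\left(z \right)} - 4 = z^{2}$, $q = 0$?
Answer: $-1$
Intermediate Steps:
$v{\left(z \right)} = 4 + z^{2}$
$D{\left(M \right)} = \frac{-3 + M}{3 + M}$
$r = -1$ ($r = \frac{-3 + 0}{3 + 0} = \frac{1}{3} \left(-3\right) = -1$)
$B{\left(j \right)} = j \left(-5 + j\right)^{2}$
$W = -6$ ($W = 6 + \frac{\left(-1\right) \left(-5 - 1\right)^{2}}{3} = 6 + \frac{\left(-1\right) \left(-6\right)^{2}}{3} = 6 + \frac{\left(-1\right) 36}{3} = 6 + \frac{1}{3} \left(-36\right) = 6 - 12 = -6$)
$W + v{\left(-1 \right)} = -6 + \left(4 + \left(-1\right)^{2}\right) = -6 + \left(4 + 1\right) = -6 + 5 = -1$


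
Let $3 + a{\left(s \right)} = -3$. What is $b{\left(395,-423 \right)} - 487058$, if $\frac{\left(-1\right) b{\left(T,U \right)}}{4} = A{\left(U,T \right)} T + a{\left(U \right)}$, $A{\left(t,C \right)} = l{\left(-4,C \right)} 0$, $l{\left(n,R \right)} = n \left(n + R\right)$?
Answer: $-487034$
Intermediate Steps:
$a{\left(s \right)} = -6$ ($a{\left(s \right)} = -3 - 3 = -6$)
$l{\left(n,R \right)} = n \left(R + n\right)$
$A{\left(t,C \right)} = 0$ ($A{\left(t,C \right)} = - 4 \left(C - 4\right) 0 = - 4 \left(-4 + C\right) 0 = \left(16 - 4 C\right) 0 = 0$)
$b{\left(T,U \right)} = 24$ ($b{\left(T,U \right)} = - 4 \left(0 T - 6\right) = - 4 \left(0 - 6\right) = \left(-4\right) \left(-6\right) = 24$)
$b{\left(395,-423 \right)} - 487058 = 24 - 487058 = -487034$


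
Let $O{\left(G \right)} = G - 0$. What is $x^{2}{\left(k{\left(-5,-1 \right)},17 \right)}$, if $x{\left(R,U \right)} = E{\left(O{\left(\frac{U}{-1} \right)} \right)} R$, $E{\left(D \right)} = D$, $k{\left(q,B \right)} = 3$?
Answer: $2601$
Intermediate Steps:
$O{\left(G \right)} = G$ ($O{\left(G \right)} = G + 0 = G$)
$x{\left(R,U \right)} = - R U$ ($x{\left(R,U \right)} = \frac{U}{-1} R = U \left(-1\right) R = - U R = - R U$)
$x^{2}{\left(k{\left(-5,-1 \right)},17 \right)} = \left(\left(-1\right) 3 \cdot 17\right)^{2} = \left(-51\right)^{2} = 2601$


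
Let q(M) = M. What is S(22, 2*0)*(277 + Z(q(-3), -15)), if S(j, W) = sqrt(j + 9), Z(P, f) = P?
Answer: 274*sqrt(31) ≈ 1525.6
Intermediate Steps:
S(j, W) = sqrt(9 + j)
S(22, 2*0)*(277 + Z(q(-3), -15)) = sqrt(9 + 22)*(277 - 3) = sqrt(31)*274 = 274*sqrt(31)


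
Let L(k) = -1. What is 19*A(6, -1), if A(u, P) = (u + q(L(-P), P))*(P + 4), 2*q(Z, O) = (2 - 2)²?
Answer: 342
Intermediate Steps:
q(Z, O) = 0 (q(Z, O) = (2 - 2)²/2 = (½)*0² = (½)*0 = 0)
A(u, P) = u*(4 + P) (A(u, P) = (u + 0)*(P + 4) = u*(4 + P))
19*A(6, -1) = 19*(6*(4 - 1)) = 19*(6*3) = 19*18 = 342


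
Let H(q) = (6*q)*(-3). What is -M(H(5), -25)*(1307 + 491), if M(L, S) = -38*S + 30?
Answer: -1762040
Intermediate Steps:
H(q) = -18*q
M(L, S) = 30 - 38*S
-M(H(5), -25)*(1307 + 491) = -(30 - 38*(-25))*(1307 + 491) = -(30 + 950)*1798 = -980*1798 = -1*1762040 = -1762040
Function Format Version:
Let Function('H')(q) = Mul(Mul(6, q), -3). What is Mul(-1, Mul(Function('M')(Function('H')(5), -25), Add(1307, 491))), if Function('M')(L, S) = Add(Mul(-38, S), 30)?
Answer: -1762040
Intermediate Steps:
Function('H')(q) = Mul(-18, q)
Function('M')(L, S) = Add(30, Mul(-38, S))
Mul(-1, Mul(Function('M')(Function('H')(5), -25), Add(1307, 491))) = Mul(-1, Mul(Add(30, Mul(-38, -25)), Add(1307, 491))) = Mul(-1, Mul(Add(30, 950), 1798)) = Mul(-1, Mul(980, 1798)) = Mul(-1, 1762040) = -1762040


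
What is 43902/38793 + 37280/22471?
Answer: 810908294/290572501 ≈ 2.7907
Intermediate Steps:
43902/38793 + 37280/22471 = 43902*(1/38793) + 37280*(1/22471) = 14634/12931 + 37280/22471 = 810908294/290572501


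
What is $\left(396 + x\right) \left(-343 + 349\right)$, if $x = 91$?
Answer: $2922$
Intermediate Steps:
$\left(396 + x\right) \left(-343 + 349\right) = \left(396 + 91\right) \left(-343 + 349\right) = 487 \cdot 6 = 2922$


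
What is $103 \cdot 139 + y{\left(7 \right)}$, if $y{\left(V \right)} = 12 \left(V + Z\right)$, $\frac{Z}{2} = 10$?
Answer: $14641$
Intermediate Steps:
$Z = 20$ ($Z = 2 \cdot 10 = 20$)
$y{\left(V \right)} = 240 + 12 V$ ($y{\left(V \right)} = 12 \left(V + 20\right) = 12 \left(20 + V\right) = 240 + 12 V$)
$103 \cdot 139 + y{\left(7 \right)} = 103 \cdot 139 + \left(240 + 12 \cdot 7\right) = 14317 + \left(240 + 84\right) = 14317 + 324 = 14641$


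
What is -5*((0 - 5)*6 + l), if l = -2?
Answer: 160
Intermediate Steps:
-5*((0 - 5)*6 + l) = -5*((0 - 5)*6 - 2) = -5*(-5*6 - 2) = -5*(-30 - 2) = -5*(-32) = 160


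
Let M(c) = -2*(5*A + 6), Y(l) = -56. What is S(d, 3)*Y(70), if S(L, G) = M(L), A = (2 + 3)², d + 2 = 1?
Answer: 14672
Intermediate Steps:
d = -1 (d = -2 + 1 = -1)
A = 25 (A = 5² = 25)
M(c) = -262 (M(c) = -2*(5*25 + 6) = -2*(125 + 6) = -2*131 = -262)
S(L, G) = -262
S(d, 3)*Y(70) = -262*(-56) = 14672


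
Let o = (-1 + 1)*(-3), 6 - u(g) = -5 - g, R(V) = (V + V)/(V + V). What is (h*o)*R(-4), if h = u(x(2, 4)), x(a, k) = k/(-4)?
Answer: 0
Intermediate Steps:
x(a, k) = -k/4 (x(a, k) = k*(-¼) = -k/4)
R(V) = 1 (R(V) = (2*V)/((2*V)) = (2*V)*(1/(2*V)) = 1)
u(g) = 11 + g (u(g) = 6 - (-5 - g) = 6 + (5 + g) = 11 + g)
h = 10 (h = 11 - ¼*4 = 11 - 1 = 10)
o = 0 (o = 0*(-3) = 0)
(h*o)*R(-4) = (10*0)*1 = 0*1 = 0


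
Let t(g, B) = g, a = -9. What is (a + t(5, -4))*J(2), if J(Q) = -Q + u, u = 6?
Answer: -16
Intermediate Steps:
J(Q) = 6 - Q (J(Q) = -Q + 6 = 6 - Q)
(a + t(5, -4))*J(2) = (-9 + 5)*(6 - 1*2) = -4*(6 - 2) = -4*4 = -16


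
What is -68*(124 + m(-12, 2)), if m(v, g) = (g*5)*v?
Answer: -272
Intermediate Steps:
m(v, g) = 5*g*v (m(v, g) = (5*g)*v = 5*g*v)
-68*(124 + m(-12, 2)) = -68*(124 + 5*2*(-12)) = -68*(124 - 120) = -68*4 = -272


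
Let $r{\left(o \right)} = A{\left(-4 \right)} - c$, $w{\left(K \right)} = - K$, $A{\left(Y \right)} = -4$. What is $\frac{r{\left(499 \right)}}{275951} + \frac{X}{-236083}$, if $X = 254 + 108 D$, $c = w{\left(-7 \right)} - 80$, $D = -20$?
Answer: $\frac{542252333}{65147339933} \approx 0.0083235$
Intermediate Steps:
$c = -73$ ($c = \left(-1\right) \left(-7\right) - 80 = 7 - 80 = -73$)
$r{\left(o \right)} = 69$ ($r{\left(o \right)} = -4 - -73 = -4 + 73 = 69$)
$X = -1906$ ($X = 254 + 108 \left(-20\right) = 254 - 2160 = -1906$)
$\frac{r{\left(499 \right)}}{275951} + \frac{X}{-236083} = \frac{69}{275951} - \frac{1906}{-236083} = 69 \cdot \frac{1}{275951} - - \frac{1906}{236083} = \frac{69}{275951} + \frac{1906}{236083} = \frac{542252333}{65147339933}$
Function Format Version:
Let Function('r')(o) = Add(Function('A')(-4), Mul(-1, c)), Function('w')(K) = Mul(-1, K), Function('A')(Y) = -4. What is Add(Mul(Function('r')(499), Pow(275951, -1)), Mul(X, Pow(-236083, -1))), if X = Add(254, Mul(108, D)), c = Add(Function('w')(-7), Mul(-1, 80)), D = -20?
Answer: Rational(542252333, 65147339933) ≈ 0.0083235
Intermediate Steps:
c = -73 (c = Add(Mul(-1, -7), Mul(-1, 80)) = Add(7, -80) = -73)
Function('r')(o) = 69 (Function('r')(o) = Add(-4, Mul(-1, -73)) = Add(-4, 73) = 69)
X = -1906 (X = Add(254, Mul(108, -20)) = Add(254, -2160) = -1906)
Add(Mul(Function('r')(499), Pow(275951, -1)), Mul(X, Pow(-236083, -1))) = Add(Mul(69, Pow(275951, -1)), Mul(-1906, Pow(-236083, -1))) = Add(Mul(69, Rational(1, 275951)), Mul(-1906, Rational(-1, 236083))) = Add(Rational(69, 275951), Rational(1906, 236083)) = Rational(542252333, 65147339933)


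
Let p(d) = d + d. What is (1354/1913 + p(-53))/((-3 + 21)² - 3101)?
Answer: 201424/5312401 ≈ 0.037916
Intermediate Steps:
p(d) = 2*d
(1354/1913 + p(-53))/((-3 + 21)² - 3101) = (1354/1913 + 2*(-53))/((-3 + 21)² - 3101) = (1354*(1/1913) - 106)/(18² - 3101) = (1354/1913 - 106)/(324 - 3101) = -201424/1913/(-2777) = -201424/1913*(-1/2777) = 201424/5312401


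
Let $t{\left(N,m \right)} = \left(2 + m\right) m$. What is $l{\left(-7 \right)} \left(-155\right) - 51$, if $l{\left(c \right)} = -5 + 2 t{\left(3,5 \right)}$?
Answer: $-10126$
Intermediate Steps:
$t{\left(N,m \right)} = m \left(2 + m\right)$
$l{\left(c \right)} = 65$ ($l{\left(c \right)} = -5 + 2 \cdot 5 \left(2 + 5\right) = -5 + 2 \cdot 5 \cdot 7 = -5 + 2 \cdot 35 = -5 + 70 = 65$)
$l{\left(-7 \right)} \left(-155\right) - 51 = 65 \left(-155\right) - 51 = -10075 - 51 = -10126$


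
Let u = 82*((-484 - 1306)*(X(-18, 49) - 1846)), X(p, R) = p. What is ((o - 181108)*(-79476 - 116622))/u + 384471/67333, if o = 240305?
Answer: -338219413616289/9211084373680 ≈ -36.719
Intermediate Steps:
u = 273597920 (u = 82*((-484 - 1306)*(-18 - 1846)) = 82*(-1790*(-1864)) = 82*3336560 = 273597920)
((o - 181108)*(-79476 - 116622))/u + 384471/67333 = ((240305 - 181108)*(-79476 - 116622))/273597920 + 384471/67333 = (59197*(-196098))*(1/273597920) + 384471*(1/67333) = -11608413306*1/273597920 + 384471/67333 = -5804206653/136798960 + 384471/67333 = -338219413616289/9211084373680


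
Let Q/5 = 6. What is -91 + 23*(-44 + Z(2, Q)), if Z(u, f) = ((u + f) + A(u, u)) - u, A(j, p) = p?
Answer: -367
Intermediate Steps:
Q = 30 (Q = 5*6 = 30)
Z(u, f) = f + u (Z(u, f) = ((u + f) + u) - u = ((f + u) + u) - u = (f + 2*u) - u = f + u)
-91 + 23*(-44 + Z(2, Q)) = -91 + 23*(-44 + (30 + 2)) = -91 + 23*(-44 + 32) = -91 + 23*(-12) = -91 - 276 = -367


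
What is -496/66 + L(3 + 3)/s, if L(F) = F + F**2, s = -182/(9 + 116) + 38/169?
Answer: -17864617/429132 ≈ -41.630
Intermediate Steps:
s = -26008/21125 (s = -182/125 + 38*(1/169) = -182*1/125 + 38/169 = -182/125 + 38/169 = -26008/21125 ≈ -1.2311)
-496/66 + L(3 + 3)/s = -496/66 + ((3 + 3)*(1 + (3 + 3)))/(-26008/21125) = -496*1/66 + (6*(1 + 6))*(-21125/26008) = -248/33 + (6*7)*(-21125/26008) = -248/33 + 42*(-21125/26008) = -248/33 - 443625/13004 = -17864617/429132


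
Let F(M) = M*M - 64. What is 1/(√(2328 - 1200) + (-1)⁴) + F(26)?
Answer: 689723/1127 + 2*√282/1127 ≈ 612.03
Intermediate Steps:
F(M) = -64 + M² (F(M) = M² - 64 = -64 + M²)
1/(√(2328 - 1200) + (-1)⁴) + F(26) = 1/(√(2328 - 1200) + (-1)⁴) + (-64 + 26²) = 1/(√1128 + 1) + (-64 + 676) = 1/(2*√282 + 1) + 612 = 1/(1 + 2*√282) + 612 = 612 + 1/(1 + 2*√282)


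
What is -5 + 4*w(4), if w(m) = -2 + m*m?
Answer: 51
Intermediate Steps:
w(m) = -2 + m²
-5 + 4*w(4) = -5 + 4*(-2 + 4²) = -5 + 4*(-2 + 16) = -5 + 4*14 = -5 + 56 = 51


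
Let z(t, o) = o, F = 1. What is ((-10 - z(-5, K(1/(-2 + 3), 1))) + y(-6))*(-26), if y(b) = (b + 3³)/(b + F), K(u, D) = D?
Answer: 1976/5 ≈ 395.20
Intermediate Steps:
y(b) = (27 + b)/(1 + b) (y(b) = (b + 3³)/(b + 1) = (b + 27)/(1 + b) = (27 + b)/(1 + b))
((-10 - z(-5, K(1/(-2 + 3), 1))) + y(-6))*(-26) = ((-10 - 1*1) + (27 - 6)/(1 - 6))*(-26) = ((-10 - 1) + 21/(-5))*(-26) = (-11 - ⅕*21)*(-26) = (-11 - 21/5)*(-26) = -76/5*(-26) = 1976/5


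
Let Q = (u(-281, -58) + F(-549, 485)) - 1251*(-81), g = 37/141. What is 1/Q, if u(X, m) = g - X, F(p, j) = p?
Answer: 141/14249920 ≈ 9.8948e-6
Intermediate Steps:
g = 37/141 (g = 37*(1/141) = 37/141 ≈ 0.26241)
u(X, m) = 37/141 - X
Q = 14249920/141 (Q = ((37/141 - 1*(-281)) - 549) - 1251*(-81) = ((37/141 + 281) - 549) + 101331 = (39658/141 - 549) + 101331 = -37751/141 + 101331 = 14249920/141 ≈ 1.0106e+5)
1/Q = 1/(14249920/141) = 141/14249920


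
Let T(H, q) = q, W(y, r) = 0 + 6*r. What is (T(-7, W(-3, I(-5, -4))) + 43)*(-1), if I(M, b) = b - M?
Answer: -49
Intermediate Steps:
W(y, r) = 6*r
(T(-7, W(-3, I(-5, -4))) + 43)*(-1) = (6*(-4 - 1*(-5)) + 43)*(-1) = (6*(-4 + 5) + 43)*(-1) = (6*1 + 43)*(-1) = (6 + 43)*(-1) = 49*(-1) = -49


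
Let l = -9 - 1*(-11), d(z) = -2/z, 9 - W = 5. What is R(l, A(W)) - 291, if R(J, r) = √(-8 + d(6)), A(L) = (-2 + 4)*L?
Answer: -291 + 5*I*√3/3 ≈ -291.0 + 2.8868*I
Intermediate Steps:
W = 4 (W = 9 - 1*5 = 9 - 5 = 4)
l = 2 (l = -9 + 11 = 2)
A(L) = 2*L
R(J, r) = 5*I*√3/3 (R(J, r) = √(-8 - 2/6) = √(-8 - 2*⅙) = √(-8 - ⅓) = √(-25/3) = 5*I*√3/3)
R(l, A(W)) - 291 = 5*I*√3/3 - 291 = -291 + 5*I*√3/3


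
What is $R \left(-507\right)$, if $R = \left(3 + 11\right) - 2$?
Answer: $-6084$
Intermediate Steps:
$R = 12$ ($R = 14 - 2 = 12$)
$R \left(-507\right) = 12 \left(-507\right) = -6084$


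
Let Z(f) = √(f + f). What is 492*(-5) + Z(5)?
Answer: -2460 + √10 ≈ -2456.8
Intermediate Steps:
Z(f) = √2*√f (Z(f) = √(2*f) = √2*√f)
492*(-5) + Z(5) = 492*(-5) + √2*√5 = -2460 + √10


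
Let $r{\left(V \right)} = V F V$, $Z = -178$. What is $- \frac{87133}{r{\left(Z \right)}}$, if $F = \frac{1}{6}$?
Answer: $- \frac{261399}{15842} \approx -16.5$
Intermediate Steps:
$F = \frac{1}{6} \approx 0.16667$
$r{\left(V \right)} = \frac{V^{2}}{6}$ ($r{\left(V \right)} = V \frac{1}{6} V = \frac{V}{6} V = \frac{V^{2}}{6}$)
$- \frac{87133}{r{\left(Z \right)}} = - \frac{87133}{\frac{1}{6} \left(-178\right)^{2}} = - \frac{87133}{\frac{1}{6} \cdot 31684} = - \frac{87133}{\frac{15842}{3}} = \left(-87133\right) \frac{3}{15842} = - \frac{261399}{15842}$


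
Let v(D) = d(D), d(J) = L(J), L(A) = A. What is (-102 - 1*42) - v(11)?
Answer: -155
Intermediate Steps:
d(J) = J
v(D) = D
(-102 - 1*42) - v(11) = (-102 - 1*42) - 1*11 = (-102 - 42) - 11 = -144 - 11 = -155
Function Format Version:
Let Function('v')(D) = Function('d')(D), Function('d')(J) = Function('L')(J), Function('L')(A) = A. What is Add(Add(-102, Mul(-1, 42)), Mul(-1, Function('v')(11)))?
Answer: -155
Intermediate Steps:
Function('d')(J) = J
Function('v')(D) = D
Add(Add(-102, Mul(-1, 42)), Mul(-1, Function('v')(11))) = Add(Add(-102, Mul(-1, 42)), Mul(-1, 11)) = Add(Add(-102, -42), -11) = Add(-144, -11) = -155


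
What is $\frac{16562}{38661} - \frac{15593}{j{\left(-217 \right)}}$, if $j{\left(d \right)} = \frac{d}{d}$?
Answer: $- \frac{12302539}{789} \approx -15593.0$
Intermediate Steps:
$j{\left(d \right)} = 1$
$\frac{16562}{38661} - \frac{15593}{j{\left(-217 \right)}} = \frac{16562}{38661} - \frac{15593}{1} = 16562 \cdot \frac{1}{38661} - 15593 = \frac{338}{789} - 15593 = - \frac{12302539}{789}$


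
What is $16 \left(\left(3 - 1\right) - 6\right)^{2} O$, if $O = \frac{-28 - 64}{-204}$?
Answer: $\frac{5888}{51} \approx 115.45$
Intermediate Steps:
$O = \frac{23}{51}$ ($O = \left(-28 - 64\right) \left(- \frac{1}{204}\right) = \left(-92\right) \left(- \frac{1}{204}\right) = \frac{23}{51} \approx 0.45098$)
$16 \left(\left(3 - 1\right) - 6\right)^{2} O = 16 \left(\left(3 - 1\right) - 6\right)^{2} \cdot \frac{23}{51} = 16 \left(2 - 6\right)^{2} \cdot \frac{23}{51} = 16 \left(-4\right)^{2} \cdot \frac{23}{51} = 16 \cdot 16 \cdot \frac{23}{51} = 256 \cdot \frac{23}{51} = \frac{5888}{51}$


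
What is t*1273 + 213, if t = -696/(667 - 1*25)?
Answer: -124877/107 ≈ -1167.1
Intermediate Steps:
t = -116/107 (t = -696/(667 - 25) = -696/642 = -696*1/642 = -116/107 ≈ -1.0841)
t*1273 + 213 = -116/107*1273 + 213 = -147668/107 + 213 = -124877/107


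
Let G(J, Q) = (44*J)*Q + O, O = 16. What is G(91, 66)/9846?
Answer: 132140/4923 ≈ 26.841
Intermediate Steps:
G(J, Q) = 16 + 44*J*Q (G(J, Q) = (44*J)*Q + 16 = 44*J*Q + 16 = 16 + 44*J*Q)
G(91, 66)/9846 = (16 + 44*91*66)/9846 = (16 + 264264)*(1/9846) = 264280*(1/9846) = 132140/4923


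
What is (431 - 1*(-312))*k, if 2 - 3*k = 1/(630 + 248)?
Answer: 434655/878 ≈ 495.05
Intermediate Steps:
k = 585/878 (k = ⅔ - 1/(3*(630 + 248)) = ⅔ - ⅓/878 = ⅔ - ⅓*1/878 = ⅔ - 1/2634 = 585/878 ≈ 0.66629)
(431 - 1*(-312))*k = (431 - 1*(-312))*(585/878) = (431 + 312)*(585/878) = 743*(585/878) = 434655/878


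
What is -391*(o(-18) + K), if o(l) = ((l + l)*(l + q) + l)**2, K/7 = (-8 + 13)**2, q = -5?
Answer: -256603525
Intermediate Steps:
K = 175 (K = 7*(-8 + 13)**2 = 7*5**2 = 7*25 = 175)
o(l) = (l + 2*l*(-5 + l))**2 (o(l) = ((l + l)*(l - 5) + l)**2 = ((2*l)*(-5 + l) + l)**2 = (2*l*(-5 + l) + l)**2 = (l + 2*l*(-5 + l))**2)
-391*(o(-18) + K) = -391*((-18)**2*(-9 + 2*(-18))**2 + 175) = -391*(324*(-9 - 36)**2 + 175) = -391*(324*(-45)**2 + 175) = -391*(324*2025 + 175) = -391*(656100 + 175) = -391*656275 = -256603525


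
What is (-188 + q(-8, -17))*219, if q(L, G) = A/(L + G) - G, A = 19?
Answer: -940386/25 ≈ -37615.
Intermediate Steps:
q(L, G) = -G + 19/(G + L) (q(L, G) = 19/(L + G) - G = 19/(G + L) - G = -G + 19/(G + L))
(-188 + q(-8, -17))*219 = (-188 + (19 - 1*(-17)² - 1*(-17)*(-8))/(-17 - 8))*219 = (-188 + (19 - 1*289 - 136)/(-25))*219 = (-188 - (19 - 289 - 136)/25)*219 = (-188 - 1/25*(-406))*219 = (-188 + 406/25)*219 = -4294/25*219 = -940386/25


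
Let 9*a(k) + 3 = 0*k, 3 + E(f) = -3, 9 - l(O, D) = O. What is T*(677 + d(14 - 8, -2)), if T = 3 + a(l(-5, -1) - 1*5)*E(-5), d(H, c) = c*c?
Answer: 3405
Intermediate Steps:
l(O, D) = 9 - O
E(f) = -6 (E(f) = -3 - 3 = -6)
a(k) = -⅓ (a(k) = -⅓ + (0*k)/9 = -⅓ + (⅑)*0 = -⅓ + 0 = -⅓)
d(H, c) = c²
T = 5 (T = 3 - ⅓*(-6) = 3 + 2 = 5)
T*(677 + d(14 - 8, -2)) = 5*(677 + (-2)²) = 5*(677 + 4) = 5*681 = 3405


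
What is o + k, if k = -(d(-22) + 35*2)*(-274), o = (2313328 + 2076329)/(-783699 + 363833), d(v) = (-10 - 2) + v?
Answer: 4137168567/419866 ≈ 9853.5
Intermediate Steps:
d(v) = -12 + v
o = -4389657/419866 (o = 4389657/(-419866) = 4389657*(-1/419866) = -4389657/419866 ≈ -10.455)
k = 9864 (k = -((-12 - 22) + 35*2)*(-274) = -(-34 + 70)*(-274) = -36*(-274) = -1*(-9864) = 9864)
o + k = -4389657/419866 + 9864 = 4137168567/419866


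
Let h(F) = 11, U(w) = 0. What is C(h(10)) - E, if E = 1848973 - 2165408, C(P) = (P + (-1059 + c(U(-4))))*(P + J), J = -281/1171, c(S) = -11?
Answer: 357201985/1171 ≈ 3.0504e+5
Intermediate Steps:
J = -281/1171 (J = -281*1/1171 = -281/1171 ≈ -0.23997)
C(P) = (-1070 + P)*(-281/1171 + P) (C(P) = (P + (-1059 - 11))*(P - 281/1171) = (P - 1070)*(-281/1171 + P) = (-1070 + P)*(-281/1171 + P))
E = -316435
C(h(10)) - E = (300670/1171 + 11² - 1253251/1171*11) - 1*(-316435) = (300670/1171 + 121 - 13785761/1171) + 316435 = -13343400/1171 + 316435 = 357201985/1171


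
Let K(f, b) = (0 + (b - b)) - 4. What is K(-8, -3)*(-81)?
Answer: 324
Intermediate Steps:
K(f, b) = -4 (K(f, b) = (0 + 0) - 4 = 0 - 4 = -4)
K(-8, -3)*(-81) = -4*(-81) = 324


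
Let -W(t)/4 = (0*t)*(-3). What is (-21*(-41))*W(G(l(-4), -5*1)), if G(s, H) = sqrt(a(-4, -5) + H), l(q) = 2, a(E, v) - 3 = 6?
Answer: 0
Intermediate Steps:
a(E, v) = 9 (a(E, v) = 3 + 6 = 9)
G(s, H) = sqrt(9 + H)
W(t) = 0 (W(t) = -4*0*t*(-3) = -0*(-3) = -4*0 = 0)
(-21*(-41))*W(G(l(-4), -5*1)) = -21*(-41)*0 = 861*0 = 0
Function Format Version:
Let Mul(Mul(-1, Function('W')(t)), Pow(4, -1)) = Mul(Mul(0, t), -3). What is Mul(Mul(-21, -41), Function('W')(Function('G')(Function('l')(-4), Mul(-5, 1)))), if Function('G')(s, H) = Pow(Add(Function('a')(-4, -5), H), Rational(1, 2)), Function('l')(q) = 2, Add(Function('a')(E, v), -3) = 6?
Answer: 0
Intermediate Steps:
Function('a')(E, v) = 9 (Function('a')(E, v) = Add(3, 6) = 9)
Function('G')(s, H) = Pow(Add(9, H), Rational(1, 2))
Function('W')(t) = 0 (Function('W')(t) = Mul(-4, Mul(Mul(0, t), -3)) = Mul(-4, Mul(0, -3)) = Mul(-4, 0) = 0)
Mul(Mul(-21, -41), Function('W')(Function('G')(Function('l')(-4), Mul(-5, 1)))) = Mul(Mul(-21, -41), 0) = Mul(861, 0) = 0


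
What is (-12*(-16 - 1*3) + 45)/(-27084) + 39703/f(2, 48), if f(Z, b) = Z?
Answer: 179219251/9028 ≈ 19852.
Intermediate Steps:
(-12*(-16 - 1*3) + 45)/(-27084) + 39703/f(2, 48) = (-12*(-16 - 1*3) + 45)/(-27084) + 39703/2 = (-12*(-16 - 3) + 45)*(-1/27084) + 39703*(1/2) = (-12*(-19) + 45)*(-1/27084) + 39703/2 = (228 + 45)*(-1/27084) + 39703/2 = 273*(-1/27084) + 39703/2 = -91/9028 + 39703/2 = 179219251/9028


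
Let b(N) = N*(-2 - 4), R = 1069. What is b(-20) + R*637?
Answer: 681073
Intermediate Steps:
b(N) = -6*N (b(N) = N*(-6) = -6*N)
b(-20) + R*637 = -6*(-20) + 1069*637 = 120 + 680953 = 681073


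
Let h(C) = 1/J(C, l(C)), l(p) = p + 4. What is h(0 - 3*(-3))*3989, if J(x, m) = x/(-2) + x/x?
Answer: -7978/7 ≈ -1139.7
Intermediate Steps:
l(p) = 4 + p
J(x, m) = 1 - x/2 (J(x, m) = x*(-½) + 1 = -x/2 + 1 = 1 - x/2)
h(C) = 1/(1 - C/2)
h(0 - 3*(-3))*3989 = -2/(-2 + (0 - 3*(-3)))*3989 = -2/(-2 + (0 + 9))*3989 = -2/(-2 + 9)*3989 = -2/7*3989 = -7978/7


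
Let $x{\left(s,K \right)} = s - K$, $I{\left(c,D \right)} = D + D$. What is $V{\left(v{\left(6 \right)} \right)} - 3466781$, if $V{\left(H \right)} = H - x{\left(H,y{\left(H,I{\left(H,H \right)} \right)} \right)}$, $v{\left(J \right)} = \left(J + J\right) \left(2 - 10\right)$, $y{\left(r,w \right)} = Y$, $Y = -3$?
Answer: $-3466784$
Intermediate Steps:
$I{\left(c,D \right)} = 2 D$
$y{\left(r,w \right)} = -3$
$v{\left(J \right)} = - 16 J$ ($v{\left(J \right)} = 2 J \left(-8\right) = - 16 J$)
$V{\left(H \right)} = -3$ ($V{\left(H \right)} = H - \left(H - -3\right) = H - \left(H + 3\right) = H - \left(3 + H\right) = -3$)
$V{\left(v{\left(6 \right)} \right)} - 3466781 = -3 - 3466781 = -3466784$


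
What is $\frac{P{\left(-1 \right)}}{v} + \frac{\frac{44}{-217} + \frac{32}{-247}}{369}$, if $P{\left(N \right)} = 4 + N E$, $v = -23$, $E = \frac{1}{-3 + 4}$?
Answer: $- \frac{59743769}{454894713} \approx -0.13134$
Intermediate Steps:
$E = 1$ ($E = 1^{-1} = 1$)
$P{\left(N \right)} = 4 + N$ ($P{\left(N \right)} = 4 + N 1 = 4 + N$)
$\frac{P{\left(-1 \right)}}{v} + \frac{\frac{44}{-217} + \frac{32}{-247}}{369} = \frac{4 - 1}{-23} + \frac{\frac{44}{-217} + \frac{32}{-247}}{369} = 3 \left(- \frac{1}{23}\right) + \left(44 \left(- \frac{1}{217}\right) + 32 \left(- \frac{1}{247}\right)\right) \frac{1}{369} = - \frac{3}{23} + \left(- \frac{44}{217} - \frac{32}{247}\right) \frac{1}{369} = - \frac{3}{23} - \frac{17812}{19778031} = - \frac{59743769}{454894713}$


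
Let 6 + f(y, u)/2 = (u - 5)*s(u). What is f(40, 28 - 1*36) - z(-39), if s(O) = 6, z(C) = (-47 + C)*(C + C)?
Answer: -6876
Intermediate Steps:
z(C) = 2*C*(-47 + C) (z(C) = (-47 + C)*(2*C) = 2*C*(-47 + C))
f(y, u) = -72 + 12*u (f(y, u) = -12 + 2*((u - 5)*6) = -12 + 2*((-5 + u)*6) = -12 + 2*(-30 + 6*u) = -12 + (-60 + 12*u) = -72 + 12*u)
f(40, 28 - 1*36) - z(-39) = (-72 + 12*(28 - 1*36)) - 2*(-39)*(-47 - 39) = (-72 + 12*(28 - 36)) - 2*(-39)*(-86) = (-72 + 12*(-8)) - 1*6708 = (-72 - 96) - 6708 = -168 - 6708 = -6876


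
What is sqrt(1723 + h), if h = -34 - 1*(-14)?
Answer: sqrt(1703) ≈ 41.267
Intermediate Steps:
h = -20 (h = -34 + 14 = -20)
sqrt(1723 + h) = sqrt(1723 - 20) = sqrt(1703)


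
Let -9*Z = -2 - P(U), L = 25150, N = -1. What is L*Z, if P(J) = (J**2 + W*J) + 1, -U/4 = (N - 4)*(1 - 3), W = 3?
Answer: 37297450/9 ≈ 4.1442e+6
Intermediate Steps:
U = -40 (U = -4*(-1 - 4)*(1 - 3) = -(-20)*(-2) = -4*10 = -40)
P(J) = 1 + J**2 + 3*J (P(J) = (J**2 + 3*J) + 1 = 1 + J**2 + 3*J)
Z = 1483/9 (Z = -(-2 - (1 + (-40)**2 + 3*(-40)))/9 = -(-2 - (1 + 1600 - 120))/9 = -(-2 - 1*1481)/9 = -(-2 - 1481)/9 = -1/9*(-1483) = 1483/9 ≈ 164.78)
L*Z = 25150*(1483/9) = 37297450/9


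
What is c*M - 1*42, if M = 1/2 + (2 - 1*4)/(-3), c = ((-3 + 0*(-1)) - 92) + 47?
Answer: -98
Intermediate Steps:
c = -48 (c = ((-3 + 0) - 92) + 47 = (-3 - 92) + 47 = -95 + 47 = -48)
M = 7/6 (M = 1*(1/2) + (2 - 4)*(-1/3) = 1/2 - 2*(-1/3) = 1/2 + 2/3 = 7/6 ≈ 1.1667)
c*M - 1*42 = -48*7/6 - 1*42 = -56 - 42 = -98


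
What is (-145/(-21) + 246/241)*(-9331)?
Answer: -53467963/723 ≈ -73953.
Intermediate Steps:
(-145/(-21) + 246/241)*(-9331) = (-145*(-1/21) + 246*(1/241))*(-9331) = (145/21 + 246/241)*(-9331) = (40111/5061)*(-9331) = -53467963/723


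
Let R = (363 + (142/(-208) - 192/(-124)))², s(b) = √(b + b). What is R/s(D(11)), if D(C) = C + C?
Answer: 1376170648609*√11/228671872 ≈ 19960.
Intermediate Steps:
D(C) = 2*C
s(b) = √2*√b (s(b) = √(2*b) = √2*√b)
R = 1376170648609/10394176 (R = (363 + (142*(-1/208) - 192*(-1/124)))² = (363 + (-71/104 + 48/31))² = (363 + 2791/3224)² = (1173103/3224)² = 1376170648609/10394176 ≈ 1.3240e+5)
R/s(D(11)) = 1376170648609/(10394176*((√2*√(2*11)))) = 1376170648609/(10394176*((√2*√22))) = 1376170648609/(10394176*((2*√11))) = 1376170648609*(√11/22)/10394176 = 1376170648609*√11/228671872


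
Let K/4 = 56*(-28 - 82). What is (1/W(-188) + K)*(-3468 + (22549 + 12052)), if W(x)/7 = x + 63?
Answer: -671227511133/875 ≈ -7.6712e+8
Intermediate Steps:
W(x) = 441 + 7*x (W(x) = 7*(x + 63) = 7*(63 + x) = 441 + 7*x)
K = -24640 (K = 4*(56*(-28 - 82)) = 4*(56*(-110)) = 4*(-6160) = -24640)
(1/W(-188) + K)*(-3468 + (22549 + 12052)) = (1/(441 + 7*(-188)) - 24640)*(-3468 + (22549 + 12052)) = (1/(441 - 1316) - 24640)*(-3468 + 34601) = (1/(-875) - 24640)*31133 = (-1/875 - 24640)*31133 = -21560001/875*31133 = -671227511133/875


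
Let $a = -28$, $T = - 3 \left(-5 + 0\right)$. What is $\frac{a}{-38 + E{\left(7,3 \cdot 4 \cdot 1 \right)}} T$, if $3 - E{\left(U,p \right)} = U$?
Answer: $10$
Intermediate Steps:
$E{\left(U,p \right)} = 3 - U$
$T = 15$ ($T = \left(-3\right) \left(-5\right) = 15$)
$\frac{a}{-38 + E{\left(7,3 \cdot 4 \cdot 1 \right)}} T = - \frac{28}{-38 + \left(3 - 7\right)} 15 = - \frac{28}{-38 - 4} \cdot 15 = - \frac{28}{-42} \cdot 15 = \left(-28\right) \left(- \frac{1}{42}\right) 15 = \frac{2}{3} \cdot 15 = 10$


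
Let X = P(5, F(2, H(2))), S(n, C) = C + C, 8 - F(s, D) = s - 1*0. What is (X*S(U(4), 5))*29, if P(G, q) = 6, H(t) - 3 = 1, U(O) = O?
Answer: 1740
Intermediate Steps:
H(t) = 4 (H(t) = 3 + 1 = 4)
F(s, D) = 8 - s (F(s, D) = 8 - (s - 1*0) = 8 - (s + 0) = 8 - s)
S(n, C) = 2*C
X = 6
(X*S(U(4), 5))*29 = (6*(2*5))*29 = (6*10)*29 = 60*29 = 1740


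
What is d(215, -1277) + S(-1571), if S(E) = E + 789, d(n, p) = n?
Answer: -567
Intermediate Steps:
S(E) = 789 + E
d(215, -1277) + S(-1571) = 215 + (789 - 1571) = 215 - 782 = -567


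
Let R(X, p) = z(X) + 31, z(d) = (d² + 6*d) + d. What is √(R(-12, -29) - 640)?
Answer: 3*I*√61 ≈ 23.431*I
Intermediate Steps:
z(d) = d² + 7*d
R(X, p) = 31 + X*(7 + X) (R(X, p) = X*(7 + X) + 31 = 31 + X*(7 + X))
√(R(-12, -29) - 640) = √((31 - 12*(7 - 12)) - 640) = √((31 - 12*(-5)) - 640) = √((31 + 60) - 640) = √(91 - 640) = √(-549) = 3*I*√61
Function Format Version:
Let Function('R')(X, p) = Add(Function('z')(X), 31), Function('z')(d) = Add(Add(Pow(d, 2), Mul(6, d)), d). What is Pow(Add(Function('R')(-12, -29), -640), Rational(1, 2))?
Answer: Mul(3, I, Pow(61, Rational(1, 2))) ≈ Mul(23.431, I)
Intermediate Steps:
Function('z')(d) = Add(Pow(d, 2), Mul(7, d))
Function('R')(X, p) = Add(31, Mul(X, Add(7, X))) (Function('R')(X, p) = Add(Mul(X, Add(7, X)), 31) = Add(31, Mul(X, Add(7, X))))
Pow(Add(Function('R')(-12, -29), -640), Rational(1, 2)) = Pow(Add(Add(31, Mul(-12, Add(7, -12))), -640), Rational(1, 2)) = Pow(Add(Add(31, Mul(-12, -5)), -640), Rational(1, 2)) = Pow(Add(Add(31, 60), -640), Rational(1, 2)) = Pow(Add(91, -640), Rational(1, 2)) = Pow(-549, Rational(1, 2)) = Mul(3, I, Pow(61, Rational(1, 2)))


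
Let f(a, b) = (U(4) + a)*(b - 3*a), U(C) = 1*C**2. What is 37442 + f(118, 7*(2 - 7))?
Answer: -14684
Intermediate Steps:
U(C) = C**2
f(a, b) = (16 + a)*(b - 3*a) (f(a, b) = (4**2 + a)*(b - 3*a) = (16 + a)*(b - 3*a))
37442 + f(118, 7*(2 - 7)) = 37442 + (-48*118 - 3*118**2 + 16*(7*(2 - 7)) + 118*(7*(2 - 7))) = 37442 + (-5664 - 3*13924 + 16*(7*(-5)) + 118*(7*(-5))) = 37442 + (-5664 - 41772 + 16*(-35) + 118*(-35)) = 37442 + (-5664 - 41772 - 560 - 4130) = 37442 - 52126 = -14684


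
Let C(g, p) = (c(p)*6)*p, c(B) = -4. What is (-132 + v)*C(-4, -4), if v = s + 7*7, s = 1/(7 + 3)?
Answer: -39792/5 ≈ -7958.4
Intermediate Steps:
s = ⅒ (s = 1/10 = ⅒ ≈ 0.10000)
C(g, p) = -24*p (C(g, p) = (-4*6)*p = -24*p)
v = 491/10 (v = ⅒ + 7*7 = ⅒ + 49 = 491/10 ≈ 49.100)
(-132 + v)*C(-4, -4) = (-132 + 491/10)*(-24*(-4)) = -829/10*96 = -39792/5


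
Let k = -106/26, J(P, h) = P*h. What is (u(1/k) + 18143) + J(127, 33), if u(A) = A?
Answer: 1183689/53 ≈ 22334.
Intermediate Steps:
k = -53/13 (k = -106*1/26 = -53/13 ≈ -4.0769)
(u(1/k) + 18143) + J(127, 33) = (1/(-53/13) + 18143) + 127*33 = (-13/53 + 18143) + 4191 = 961566/53 + 4191 = 1183689/53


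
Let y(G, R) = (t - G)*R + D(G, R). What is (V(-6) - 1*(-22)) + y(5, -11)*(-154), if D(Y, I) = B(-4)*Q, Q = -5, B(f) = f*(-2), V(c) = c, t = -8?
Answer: -15846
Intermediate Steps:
B(f) = -2*f
D(Y, I) = -40 (D(Y, I) = -2*(-4)*(-5) = 8*(-5) = -40)
y(G, R) = -40 + R*(-8 - G) (y(G, R) = (-8 - G)*R - 40 = R*(-8 - G) - 40 = -40 + R*(-8 - G))
(V(-6) - 1*(-22)) + y(5, -11)*(-154) = (-6 - 1*(-22)) + (-40 - 8*(-11) - 1*5*(-11))*(-154) = (-6 + 22) + (-40 + 88 + 55)*(-154) = 16 + 103*(-154) = 16 - 15862 = -15846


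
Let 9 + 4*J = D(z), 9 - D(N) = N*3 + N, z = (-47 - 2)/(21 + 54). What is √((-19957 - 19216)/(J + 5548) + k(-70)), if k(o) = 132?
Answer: 3*√2404124816473/416149 ≈ 11.178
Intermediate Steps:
z = -49/75 ≈ -0.65333
D(N) = 9 - 4*N (D(N) = 9 - (N*3 + N) = 9 - (3*N + N) = 9 - 4*N)
J = 49/75 (J = -9/4 + (9 - 4*(-49/75))/4 = -9/4 + (9 + 196/75)/4 = -9/4 + (¼)*(871/75) = -9/4 + 871/300 = 49/75 ≈ 0.65333)
√((-19957 - 19216)/(J + 5548) + k(-70)) = √((-19957 - 19216)/(49/75 + 5548) + 132) = √(-39173/416149/75 + 132) = √(-39173*75/416149 + 132) = √(-2937975/416149 + 132) = √(51993693/416149) = 3*√2404124816473/416149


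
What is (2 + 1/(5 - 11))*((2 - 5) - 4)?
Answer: -77/6 ≈ -12.833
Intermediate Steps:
(2 + 1/(5 - 11))*((2 - 5) - 4) = (2 + 1/(-6))*(-3 - 4) = (2 - ⅙)*(-7) = (11/6)*(-7) = -77/6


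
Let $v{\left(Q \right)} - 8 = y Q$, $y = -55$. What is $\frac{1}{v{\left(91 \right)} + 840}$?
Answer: $- \frac{1}{4157} \approx -0.00024056$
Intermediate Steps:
$v{\left(Q \right)} = 8 - 55 Q$
$\frac{1}{v{\left(91 \right)} + 840} = \frac{1}{\left(8 - 5005\right) + 840} = \frac{1}{-4997 + 840} = \frac{1}{-4157} = - \frac{1}{4157}$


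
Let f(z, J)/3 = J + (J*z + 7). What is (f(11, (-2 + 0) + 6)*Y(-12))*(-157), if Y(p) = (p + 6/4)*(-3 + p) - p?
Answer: -8781795/2 ≈ -4.3909e+6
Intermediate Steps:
f(z, J) = 21 + 3*J + 3*J*z (f(z, J) = 3*(J + (J*z + 7)) = 3*(J + (7 + J*z)) = 3*(7 + J + J*z) = 21 + 3*J + 3*J*z)
Y(p) = -p + (-3 + p)*(3/2 + p) (Y(p) = (p + 6*(¼))*(-3 + p) - p = (p + 3/2)*(-3 + p) - p = (3/2 + p)*(-3 + p) - p = (-3 + p)*(3/2 + p) - p = -p + (-3 + p)*(3/2 + p))
(f(11, (-2 + 0) + 6)*Y(-12))*(-157) = ((21 + 3*((-2 + 0) + 6) + 3*((-2 + 0) + 6)*11)*(-9/2 + (-12)² - 5/2*(-12)))*(-157) = ((21 + 3*(-2 + 6) + 3*(-2 + 6)*11)*(-9/2 + 144 + 30))*(-157) = ((21 + 3*4 + 3*4*11)*(339/2))*(-157) = ((21 + 12 + 132)*(339/2))*(-157) = (165*(339/2))*(-157) = (55935/2)*(-157) = -8781795/2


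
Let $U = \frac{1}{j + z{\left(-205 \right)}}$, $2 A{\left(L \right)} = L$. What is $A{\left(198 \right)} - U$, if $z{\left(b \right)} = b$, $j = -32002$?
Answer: $\frac{3188494}{32207} \approx 99.0$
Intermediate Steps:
$A{\left(L \right)} = \frac{L}{2}$
$U = - \frac{1}{32207}$ ($U = \frac{1}{-32002 - 205} = \frac{1}{-32207} = - \frac{1}{32207} \approx -3.1049 \cdot 10^{-5}$)
$A{\left(198 \right)} - U = \frac{1}{2} \cdot 198 - - \frac{1}{32207} = 99 + \frac{1}{32207} = \frac{3188494}{32207}$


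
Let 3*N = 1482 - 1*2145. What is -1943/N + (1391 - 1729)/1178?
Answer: 1107078/130169 ≈ 8.5049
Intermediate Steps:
N = -221 (N = (1482 - 1*2145)/3 = (1482 - 2145)/3 = (⅓)*(-663) = -221)
-1943/N + (1391 - 1729)/1178 = -1943/(-221) + (1391 - 1729)/1178 = -1943*(-1/221) - 338*1/1178 = 1943/221 - 169/589 = 1107078/130169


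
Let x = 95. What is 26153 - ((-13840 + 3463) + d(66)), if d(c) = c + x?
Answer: 36369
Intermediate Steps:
d(c) = 95 + c (d(c) = c + 95 = 95 + c)
26153 - ((-13840 + 3463) + d(66)) = 26153 - ((-13840 + 3463) + (95 + 66)) = 26153 - (-10377 + 161) = 26153 - 1*(-10216) = 26153 + 10216 = 36369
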